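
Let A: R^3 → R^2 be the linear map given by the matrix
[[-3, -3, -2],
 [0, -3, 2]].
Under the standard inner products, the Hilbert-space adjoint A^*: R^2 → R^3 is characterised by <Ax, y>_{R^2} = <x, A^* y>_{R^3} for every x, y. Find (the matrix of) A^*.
A^* = A^T =
[[-3, 0],
 [-3, -3],
 [-2, 2]]

For real matrices with standard dot products, the defining identity <Ax, y> = <x, A^* y> gives (Ax)^T y = x^T (A^*) y, i.e. x^T A^T y = x^T (A^*) y. Since this holds for all x, y, we must have A^* = A^T. Therefore
A^* =
[[-3, 0],
 [-3, -3],
 [-2, 2]].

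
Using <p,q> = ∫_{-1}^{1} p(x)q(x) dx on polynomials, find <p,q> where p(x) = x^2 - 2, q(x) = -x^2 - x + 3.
<p,q> = -136/15

Expand the product: p(x)·q(x) = -x^4 - x^3 + 5*x^2 + 2*x - 6.
∫_{-1}^{1} of each monomial x^k gives [2/(k+1) if k even, 0 if k odd]. Integrating term-by-term (or equivalently evaluating the antiderivative F(x) = -x^5/5 - x^4/4 + 5*x^3/3 + x^2 - 6*x at the endpoints):
  F(1) − F(−1) = -227/60 − (317/60) = -136/15.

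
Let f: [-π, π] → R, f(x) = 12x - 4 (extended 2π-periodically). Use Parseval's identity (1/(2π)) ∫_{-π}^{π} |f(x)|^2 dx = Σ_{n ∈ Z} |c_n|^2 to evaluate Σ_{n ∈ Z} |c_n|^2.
Σ |c_n|^2 = 48π^2 + 16

Expand and integrate term by term over [-π, π]:
  ∫ (12x)^2 dx = 144·(2π^3/3); ∫ 2·12·(-4)·x dx = 0 (odd integrand); ∫ (-4)^2 dx = 16·2π.
So (1/(2π)) ∫_{-π}^{π} (12x - 4)^2 dx = 144π^2/3 + 16 = 48π^2 + 16.
Parseval ⇒ Σ |c_n|^2 = 48π^2 + 16.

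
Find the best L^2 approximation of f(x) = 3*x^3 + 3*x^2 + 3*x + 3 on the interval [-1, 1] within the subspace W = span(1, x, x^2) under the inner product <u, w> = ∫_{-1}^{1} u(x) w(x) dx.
g(x) = 3*x^2 + 24*x/5 + 3

The best approximation g ∈ W is the orthogonal projection of f onto W. Writing g = a_0 + a_1 x + a_2 x^2, the coefficients solve the normal equations G · a = b where
  G_{ij} = <φ_i, φ_j> and b_i = <f, φ_i>, with φ_0 = 1, φ_1 = x, φ_2 = x^2.
G =
  [2, 0, 2/3]
  [0, 2/3, 0]
  [2/3, 0, 2/5],
b = (8, 16/5, 16/5).
Solving gives a_0 = 3, a_1 = 24/5, a_2 = 3, so
  g(x) = 3*x^2 + 24*x/5 + 3.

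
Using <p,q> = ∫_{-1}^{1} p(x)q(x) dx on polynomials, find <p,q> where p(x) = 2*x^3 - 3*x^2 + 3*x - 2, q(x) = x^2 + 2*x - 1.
<p,q> = 136/15

Expand the product: p(x)·q(x) = 2*x^5 + x^4 - 5*x^3 + 7*x^2 - 7*x + 2.
∫_{-1}^{1} of each monomial x^k gives [2/(k+1) if k even, 0 if k odd]. Integrating term-by-term (or equivalently evaluating the antiderivative F(x) = x^6/3 + x^5/5 - 5*x^4/4 + 7*x^3/3 - 7*x^2/2 + 2*x at the endpoints):
  F(1) − F(−1) = 7/60 − (-179/20) = 136/15.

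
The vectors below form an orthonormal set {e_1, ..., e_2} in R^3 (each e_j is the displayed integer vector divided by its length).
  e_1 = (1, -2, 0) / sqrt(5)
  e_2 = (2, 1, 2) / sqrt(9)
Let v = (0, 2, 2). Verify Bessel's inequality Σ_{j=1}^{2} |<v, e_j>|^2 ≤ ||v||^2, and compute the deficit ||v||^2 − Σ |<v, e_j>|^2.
Σ |<v, e_j>|^2 = 36/5; ||v||^2 = 8; deficit = 4/5

Write each e_j = u_j / sqrt(<u_j, u_j>) where u_j is the displayed integer vector. Then <v, e_j> = <v, u_j> / sqrt(<u_j, u_j>), so |<v, e_j>|^2 = <v, u_j>^2 / <u_j, u_j>.
Coefficients: <v, e_1> = -4/sqrt(5), <v, e_2> = 6/sqrt(9).
Square and sum: Σ |<v, e_j>|^2 = 36/5.
Compute ||v||^2 = v·v = 8.
Deficit = 8 − 36/5 = 4/5 ≥ 0, confirming Bessel's inequality. (The deficit equals ||v − Σ <v,e_j> e_j||^2, the squared distance from v to span{e_j}.)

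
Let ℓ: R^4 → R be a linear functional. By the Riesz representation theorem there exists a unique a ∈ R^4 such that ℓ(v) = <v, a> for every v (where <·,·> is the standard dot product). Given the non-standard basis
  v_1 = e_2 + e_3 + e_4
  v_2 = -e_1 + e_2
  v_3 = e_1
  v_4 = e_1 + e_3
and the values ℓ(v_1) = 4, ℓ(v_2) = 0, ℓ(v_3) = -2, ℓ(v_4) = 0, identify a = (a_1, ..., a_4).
a = (-2, -2, 2, 4)

Write a = (a_1, ..., a_4) in the standard basis. For each basis vector v_i, ℓ(v_i) = <v_i, a> is a linear equation in the a_j's. Collect the n equations into a matrix system V a = ℓ, where row i of V is v_i (expressed in the standard basis). Since V is invertible (lower-triangular with 1s on the diagonal, up to permutation), solve by back-substitution:
  V =
[[0, 1, 1, 1],
 [-1, 1, 0, 0],
 [1, 0, 0, 0],
 [1, 0, 1, 0]]
  V a = (4, 0, -2, 0)
Solving gives a = (-2, -2, 2, 4).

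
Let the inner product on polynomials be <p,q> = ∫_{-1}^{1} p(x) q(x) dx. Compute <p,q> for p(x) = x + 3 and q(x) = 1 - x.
<p,q> = 16/3

Expand the product: p(x)·q(x) = -x^2 - 2*x + 3.
∫_{-1}^{1} of each monomial x^k gives [2/(k+1) if k even, 0 if k odd]. Integrating term-by-term (or equivalently evaluating the antiderivative F(x) = -x^3/3 - x^2 + 3*x at the endpoints):
  F(1) − F(−1) = 5/3 − (-11/3) = 16/3.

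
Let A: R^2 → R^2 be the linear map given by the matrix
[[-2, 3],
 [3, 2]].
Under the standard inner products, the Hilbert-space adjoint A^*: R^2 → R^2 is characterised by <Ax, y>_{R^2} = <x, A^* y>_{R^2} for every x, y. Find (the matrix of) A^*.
A^* = A^T =
[[-2, 3],
 [3, 2]]

For real matrices with standard dot products, the defining identity <Ax, y> = <x, A^* y> gives (Ax)^T y = x^T (A^*) y, i.e. x^T A^T y = x^T (A^*) y. Since this holds for all x, y, we must have A^* = A^T. Therefore
A^* =
[[-2, 3],
 [3, 2]].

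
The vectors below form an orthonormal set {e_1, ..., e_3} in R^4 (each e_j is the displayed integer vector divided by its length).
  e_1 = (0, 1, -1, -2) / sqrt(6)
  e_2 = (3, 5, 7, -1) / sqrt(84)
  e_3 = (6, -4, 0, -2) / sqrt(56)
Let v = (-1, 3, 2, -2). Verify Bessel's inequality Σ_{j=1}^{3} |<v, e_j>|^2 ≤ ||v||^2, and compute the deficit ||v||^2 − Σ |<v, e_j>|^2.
Σ |<v, e_j>|^2 = 17; ||v||^2 = 18; deficit = 1

Write each e_j = u_j / sqrt(<u_j, u_j>) where u_j is the displayed integer vector. Then <v, e_j> = <v, u_j> / sqrt(<u_j, u_j>), so |<v, e_j>|^2 = <v, u_j>^2 / <u_j, u_j>.
Coefficients: <v, e_1> = 5/sqrt(6), <v, e_2> = 28/sqrt(84), <v, e_3> = -14/sqrt(56).
Square and sum: Σ |<v, e_j>|^2 = 17.
Compute ||v||^2 = v·v = 18.
Deficit = 18 − 17 = 1 ≥ 0, confirming Bessel's inequality. (The deficit equals ||v − Σ <v,e_j> e_j||^2, the squared distance from v to span{e_j}.)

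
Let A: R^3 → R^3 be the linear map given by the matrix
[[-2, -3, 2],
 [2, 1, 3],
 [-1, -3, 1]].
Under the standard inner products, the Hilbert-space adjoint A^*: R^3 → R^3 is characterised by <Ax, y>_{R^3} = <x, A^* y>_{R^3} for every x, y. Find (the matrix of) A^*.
A^* = A^T =
[[-2, 2, -1],
 [-3, 1, -3],
 [2, 3, 1]]

For real matrices with standard dot products, the defining identity <Ax, y> = <x, A^* y> gives (Ax)^T y = x^T (A^*) y, i.e. x^T A^T y = x^T (A^*) y. Since this holds for all x, y, we must have A^* = A^T. Therefore
A^* =
[[-2, 2, -1],
 [-3, 1, -3],
 [2, 3, 1]].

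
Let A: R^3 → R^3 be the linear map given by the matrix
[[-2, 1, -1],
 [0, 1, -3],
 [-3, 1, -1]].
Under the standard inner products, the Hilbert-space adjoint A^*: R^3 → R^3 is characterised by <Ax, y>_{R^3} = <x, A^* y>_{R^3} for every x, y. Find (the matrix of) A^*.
A^* = A^T =
[[-2, 0, -3],
 [1, 1, 1],
 [-1, -3, -1]]

For real matrices with standard dot products, the defining identity <Ax, y> = <x, A^* y> gives (Ax)^T y = x^T (A^*) y, i.e. x^T A^T y = x^T (A^*) y. Since this holds for all x, y, we must have A^* = A^T. Therefore
A^* =
[[-2, 0, -3],
 [1, 1, 1],
 [-1, -3, -1]].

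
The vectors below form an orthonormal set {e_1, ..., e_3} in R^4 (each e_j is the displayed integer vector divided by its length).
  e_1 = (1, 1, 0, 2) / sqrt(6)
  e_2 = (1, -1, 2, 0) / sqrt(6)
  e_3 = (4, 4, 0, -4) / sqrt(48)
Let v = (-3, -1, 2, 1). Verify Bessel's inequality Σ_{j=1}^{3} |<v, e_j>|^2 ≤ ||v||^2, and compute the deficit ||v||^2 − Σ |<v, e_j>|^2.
Σ |<v, e_j>|^2 = 29/3; ||v||^2 = 15; deficit = 16/3

Write each e_j = u_j / sqrt(<u_j, u_j>) where u_j is the displayed integer vector. Then <v, e_j> = <v, u_j> / sqrt(<u_j, u_j>), so |<v, e_j>|^2 = <v, u_j>^2 / <u_j, u_j>.
Coefficients: <v, e_1> = -2/sqrt(6), <v, e_2> = 2/sqrt(6), <v, e_3> = -20/sqrt(48).
Square and sum: Σ |<v, e_j>|^2 = 29/3.
Compute ||v||^2 = v·v = 15.
Deficit = 15 − 29/3 = 16/3 ≥ 0, confirming Bessel's inequality. (The deficit equals ||v − Σ <v,e_j> e_j||^2, the squared distance from v to span{e_j}.)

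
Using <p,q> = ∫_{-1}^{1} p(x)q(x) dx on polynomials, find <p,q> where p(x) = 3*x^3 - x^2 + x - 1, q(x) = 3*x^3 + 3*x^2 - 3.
<p,q> = 60/7

Expand the product: p(x)·q(x) = 9*x^6 + 6*x^5 - 9*x^3 - 3*x + 3.
∫_{-1}^{1} of each monomial x^k gives [2/(k+1) if k even, 0 if k odd]. Integrating term-by-term (or equivalently evaluating the antiderivative F(x) = 9*x^7/7 + x^6 - 9*x^4/4 - 3*x^2/2 + 3*x at the endpoints):
  F(1) − F(−1) = 43/28 − (-197/28) = 60/7.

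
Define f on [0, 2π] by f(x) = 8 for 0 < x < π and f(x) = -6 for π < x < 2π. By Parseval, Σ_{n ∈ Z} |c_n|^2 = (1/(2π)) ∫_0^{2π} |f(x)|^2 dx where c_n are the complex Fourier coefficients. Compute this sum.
Σ |c_n|^2 = 50

Parseval equates the L^2 energy of f (normalised by 1/(2π)) with the ℓ^2 sum of its Fourier coefficients: (1/(2π)) ∫_0^{2π} |f|^2 = Σ |c_n|^2.
Compute the left side: (1/(2π)) [∫_0^π 8^2 dx + ∫_π^{2π} (-6)^2 dx] = (1/(2π)) · (64π + 36π) = (64 + 36)/2 = 50.
So Σ_{n ∈ Z} |c_n|^2 = 50.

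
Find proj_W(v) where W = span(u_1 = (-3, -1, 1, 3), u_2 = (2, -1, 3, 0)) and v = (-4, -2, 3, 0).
proj_W(v) = (-136/69, -169/138, 263/138, 61/23)

Set up U = [u_1 | ... | u_2] ∈ R^(4×2). The projector onto W = col(U) is P = U (U^T U)^(-1) U^T.
Compute U^T U =
  [20, -2]
  [-2, 14],
and U^T v = (17, 3).
Solve U^T U · c = U^T v for the coefficients: c = (61/69, 47/138). The projection is proj_W(v) = U c.
Check: (v - proj_W(v)) · u_1 = 0  (should be 0).
Check: (v - proj_W(v)) · u_2 = 0  (should be 0).
Result: proj_W(v) = (-136/69, -169/138, 263/138, 61/23).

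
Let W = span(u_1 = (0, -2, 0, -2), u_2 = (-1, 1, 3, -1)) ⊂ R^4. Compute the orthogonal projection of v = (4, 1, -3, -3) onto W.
proj_W(v) = (3/4, -7/4, -9/4, -1/4)

Set up U = [u_1 | ... | u_2] ∈ R^(4×2). The projector onto W = col(U) is P = U (U^T U)^(-1) U^T.
Compute U^T U =
  [8, 0]
  [0, 12],
and U^T v = (4, -9).
Solve U^T U · c = U^T v for the coefficients: c = (1/2, -3/4). The projection is proj_W(v) = U c.
Check: (v - proj_W(v)) · u_1 = 0  (should be 0).
Check: (v - proj_W(v)) · u_2 = 0  (should be 0).
Result: proj_W(v) = (3/4, -7/4, -9/4, -1/4).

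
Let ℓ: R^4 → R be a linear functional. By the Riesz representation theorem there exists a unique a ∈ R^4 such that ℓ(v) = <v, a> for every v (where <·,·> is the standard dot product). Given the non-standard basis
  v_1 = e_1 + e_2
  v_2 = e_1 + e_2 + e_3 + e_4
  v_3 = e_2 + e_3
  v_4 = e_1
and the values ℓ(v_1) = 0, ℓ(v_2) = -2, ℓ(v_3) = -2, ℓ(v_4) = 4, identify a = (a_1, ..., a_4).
a = (4, -4, 2, -4)

Write a = (a_1, ..., a_4) in the standard basis. For each basis vector v_i, ℓ(v_i) = <v_i, a> is a linear equation in the a_j's. Collect the n equations into a matrix system V a = ℓ, where row i of V is v_i (expressed in the standard basis). Since V is invertible (lower-triangular with 1s on the diagonal, up to permutation), solve by back-substitution:
  V =
[[1, 1, 0, 0],
 [1, 1, 1, 1],
 [0, 1, 1, 0],
 [1, 0, 0, 0]]
  V a = (0, -2, -2, 4)
Solving gives a = (4, -4, 2, -4).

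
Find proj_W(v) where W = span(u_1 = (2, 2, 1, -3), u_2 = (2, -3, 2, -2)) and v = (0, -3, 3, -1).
proj_W(v) = (68/57, -187/57, 85/57, -17/19)

Set up U = [u_1 | ... | u_2] ∈ R^(4×2). The projector onto W = col(U) is P = U (U^T U)^(-1) U^T.
Compute U^T U =
  [18, 6]
  [6, 21],
and U^T v = (0, 17).
Solve U^T U · c = U^T v for the coefficients: c = (-17/57, 17/19). The projection is proj_W(v) = U c.
Check: (v - proj_W(v)) · u_1 = 0  (should be 0).
Check: (v - proj_W(v)) · u_2 = 0  (should be 0).
Result: proj_W(v) = (68/57, -187/57, 85/57, -17/19).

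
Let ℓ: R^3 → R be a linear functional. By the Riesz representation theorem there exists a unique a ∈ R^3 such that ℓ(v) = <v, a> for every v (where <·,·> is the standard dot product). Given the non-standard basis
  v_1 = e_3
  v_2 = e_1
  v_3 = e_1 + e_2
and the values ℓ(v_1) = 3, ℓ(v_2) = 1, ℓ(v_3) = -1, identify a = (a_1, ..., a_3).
a = (1, -2, 3)

Write a = (a_1, ..., a_3) in the standard basis. For each basis vector v_i, ℓ(v_i) = <v_i, a> is a linear equation in the a_j's. Collect the n equations into a matrix system V a = ℓ, where row i of V is v_i (expressed in the standard basis). Since V is invertible (lower-triangular with 1s on the diagonal, up to permutation), solve by back-substitution:
  V =
[[0, 0, 1],
 [1, 0, 0],
 [1, 1, 0]]
  V a = (3, 1, -1)
Solving gives a = (1, -2, 3).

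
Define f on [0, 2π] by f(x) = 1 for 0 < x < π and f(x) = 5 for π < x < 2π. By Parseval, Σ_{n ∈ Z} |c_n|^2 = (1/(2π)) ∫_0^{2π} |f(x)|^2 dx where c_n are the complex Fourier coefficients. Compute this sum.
Σ |c_n|^2 = 13

Parseval equates the L^2 energy of f (normalised by 1/(2π)) with the ℓ^2 sum of its Fourier coefficients: (1/(2π)) ∫_0^{2π} |f|^2 = Σ |c_n|^2.
Compute the left side: (1/(2π)) [∫_0^π 1^2 dx + ∫_π^{2π} 5^2 dx] = (1/(2π)) · (1π + 25π) = (1 + 25)/2 = 13.
So Σ_{n ∈ Z} |c_n|^2 = 13.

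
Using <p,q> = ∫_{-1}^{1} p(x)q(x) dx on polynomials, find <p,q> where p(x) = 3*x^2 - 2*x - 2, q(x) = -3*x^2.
<p,q> = 2/5

Expand the product: p(x)·q(x) = -9*x^4 + 6*x^3 + 6*x^2.
∫_{-1}^{1} of each monomial x^k gives [2/(k+1) if k even, 0 if k odd]. Integrating term-by-term (or equivalently evaluating the antiderivative F(x) = -9*x^5/5 + 3*x^4/2 + 2*x^3 at the endpoints):
  F(1) − F(−1) = 17/10 − (13/10) = 2/5.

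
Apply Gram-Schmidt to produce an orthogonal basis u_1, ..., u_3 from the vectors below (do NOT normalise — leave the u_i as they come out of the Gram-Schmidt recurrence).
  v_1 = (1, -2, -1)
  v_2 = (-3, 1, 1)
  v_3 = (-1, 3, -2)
Orthogonal basis:
  u_1 = (1, -2, -1)
  u_2 = (-2, -1, 0)
  u_3 = (-17/30, 17/15, -17/6)

Apply the Gram-Schmidt recurrence
  u_1 = v_1
  u_i = v_i − Σ_{j<i} ((v_i · u_j) / (u_j · u_j)) · u_j.

Step by step this gives:
  u_1 = (1, -2, -1)
  u_2 = (-2, -1, 0)
  u_3 = (-17/30, 17/15, -17/6)

Orthogonality check:
  u_2 · u_1 = 0 (should be 0)
  u_3 · u_1 = 0 (should be 0)
  u_3 · u_2 = 0 (should be 0)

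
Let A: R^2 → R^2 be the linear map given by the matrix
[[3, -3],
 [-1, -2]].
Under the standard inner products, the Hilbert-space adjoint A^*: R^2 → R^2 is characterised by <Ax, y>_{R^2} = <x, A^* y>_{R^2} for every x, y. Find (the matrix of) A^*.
A^* = A^T =
[[3, -1],
 [-3, -2]]

For real matrices with standard dot products, the defining identity <Ax, y> = <x, A^* y> gives (Ax)^T y = x^T (A^*) y, i.e. x^T A^T y = x^T (A^*) y. Since this holds for all x, y, we must have A^* = A^T. Therefore
A^* =
[[3, -1],
 [-3, -2]].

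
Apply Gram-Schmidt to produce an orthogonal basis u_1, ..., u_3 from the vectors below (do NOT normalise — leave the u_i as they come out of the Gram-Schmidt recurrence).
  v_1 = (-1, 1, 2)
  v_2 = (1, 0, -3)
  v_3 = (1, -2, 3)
Orthogonal basis:
  u_1 = (-1, 1, 2)
  u_2 = (-1/6, 7/6, -2/3)
  u_3 = (12/11, 4/11, 4/11)

Apply the Gram-Schmidt recurrence
  u_1 = v_1
  u_i = v_i − Σ_{j<i} ((v_i · u_j) / (u_j · u_j)) · u_j.

Step by step this gives:
  u_1 = (-1, 1, 2)
  u_2 = (-1/6, 7/6, -2/3)
  u_3 = (12/11, 4/11, 4/11)

Orthogonality check:
  u_2 · u_1 = 0 (should be 0)
  u_3 · u_1 = 0 (should be 0)
  u_3 · u_2 = 0 (should be 0)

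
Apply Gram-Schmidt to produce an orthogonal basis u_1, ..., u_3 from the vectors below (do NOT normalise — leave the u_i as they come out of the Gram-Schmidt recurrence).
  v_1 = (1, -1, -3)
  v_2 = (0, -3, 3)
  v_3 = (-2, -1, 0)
Orthogonal basis:
  u_1 = (1, -1, -3)
  u_2 = (6/11, -39/11, 15/11)
  u_3 = (-2, -1/2, -1/2)

Apply the Gram-Schmidt recurrence
  u_1 = v_1
  u_i = v_i − Σ_{j<i} ((v_i · u_j) / (u_j · u_j)) · u_j.

Step by step this gives:
  u_1 = (1, -1, -3)
  u_2 = (6/11, -39/11, 15/11)
  u_3 = (-2, -1/2, -1/2)

Orthogonality check:
  u_2 · u_1 = 0 (should be 0)
  u_3 · u_1 = 0 (should be 0)
  u_3 · u_2 = 0 (should be 0)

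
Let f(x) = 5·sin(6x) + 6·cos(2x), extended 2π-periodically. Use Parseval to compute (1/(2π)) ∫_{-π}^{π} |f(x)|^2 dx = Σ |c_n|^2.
Σ |c_n|^2 = 61/2

Expand |f|^2 and use orthogonality of {sin(nx), cos(mx)} on [-π, π]:
  ∫_{-π}^{π} sin(nx)^2 dx = π, ∫ cos(mx)^2 dx = π, and cross terms integrate to 0.
So ∫_{-π}^{π} f(x)^2 dx = 5^2 · π + 6^2 · π = (25 + 36)π.
Divide by 2π: (25 + 36)/2 = 61/2.
By Parseval, this equals Σ |c_n|^2.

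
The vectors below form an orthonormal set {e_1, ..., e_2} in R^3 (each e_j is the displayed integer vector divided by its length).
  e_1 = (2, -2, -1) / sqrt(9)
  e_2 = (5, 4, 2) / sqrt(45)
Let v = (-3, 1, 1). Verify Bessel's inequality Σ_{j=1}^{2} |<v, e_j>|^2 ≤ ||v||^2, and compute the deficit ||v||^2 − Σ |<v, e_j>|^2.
Σ |<v, e_j>|^2 = 54/5; ||v||^2 = 11; deficit = 1/5

Write each e_j = u_j / sqrt(<u_j, u_j>) where u_j is the displayed integer vector. Then <v, e_j> = <v, u_j> / sqrt(<u_j, u_j>), so |<v, e_j>|^2 = <v, u_j>^2 / <u_j, u_j>.
Coefficients: <v, e_1> = -9/sqrt(9), <v, e_2> = -9/sqrt(45).
Square and sum: Σ |<v, e_j>|^2 = 54/5.
Compute ||v||^2 = v·v = 11.
Deficit = 11 − 54/5 = 1/5 ≥ 0, confirming Bessel's inequality. (The deficit equals ||v − Σ <v,e_j> e_j||^2, the squared distance from v to span{e_j}.)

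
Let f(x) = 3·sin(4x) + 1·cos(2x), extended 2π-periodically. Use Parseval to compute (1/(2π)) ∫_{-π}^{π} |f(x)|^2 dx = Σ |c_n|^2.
Σ |c_n|^2 = 5

Expand |f|^2 and use orthogonality of {sin(nx), cos(mx)} on [-π, π]:
  ∫_{-π}^{π} sin(nx)^2 dx = π, ∫ cos(mx)^2 dx = π, and cross terms integrate to 0.
So ∫_{-π}^{π} f(x)^2 dx = 3^2 · π + 1^2 · π = (9 + 1)π.
Divide by 2π: (9 + 1)/2 = 5.
By Parseval, this equals Σ |c_n|^2.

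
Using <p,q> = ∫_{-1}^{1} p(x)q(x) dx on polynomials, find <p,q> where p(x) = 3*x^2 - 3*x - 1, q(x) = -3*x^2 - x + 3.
<p,q> = 2/5

Expand the product: p(x)·q(x) = -9*x^4 + 6*x^3 + 15*x^2 - 8*x - 3.
∫_{-1}^{1} of each monomial x^k gives [2/(k+1) if k even, 0 if k odd]. Integrating term-by-term (or equivalently evaluating the antiderivative F(x) = -9*x^5/5 + 3*x^4/2 + 5*x^3 - 4*x^2 - 3*x at the endpoints):
  F(1) − F(−1) = -23/10 − (-27/10) = 2/5.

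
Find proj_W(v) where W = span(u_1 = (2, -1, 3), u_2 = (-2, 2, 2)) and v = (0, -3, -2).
proj_W(v) = (26/21, -61/42, -97/42)

Set up U = [u_1 | ... | u_2] ∈ R^(3×2). The projector onto W = col(U) is P = U (U^T U)^(-1) U^T.
Compute U^T U =
  [14, 0]
  [0, 12],
and U^T v = (-3, -10).
Solve U^T U · c = U^T v for the coefficients: c = (-3/14, -5/6). The projection is proj_W(v) = U c.
Check: (v - proj_W(v)) · u_1 = 0  (should be 0).
Check: (v - proj_W(v)) · u_2 = 0  (should be 0).
Result: proj_W(v) = (26/21, -61/42, -97/42).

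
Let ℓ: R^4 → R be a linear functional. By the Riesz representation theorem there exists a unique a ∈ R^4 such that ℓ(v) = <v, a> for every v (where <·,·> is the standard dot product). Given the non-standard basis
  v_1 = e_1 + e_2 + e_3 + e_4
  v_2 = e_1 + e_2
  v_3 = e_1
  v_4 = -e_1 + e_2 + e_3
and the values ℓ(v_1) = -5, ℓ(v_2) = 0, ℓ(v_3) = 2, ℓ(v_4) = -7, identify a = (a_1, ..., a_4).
a = (2, -2, -3, -2)

Write a = (a_1, ..., a_4) in the standard basis. For each basis vector v_i, ℓ(v_i) = <v_i, a> is a linear equation in the a_j's. Collect the n equations into a matrix system V a = ℓ, where row i of V is v_i (expressed in the standard basis). Since V is invertible (lower-triangular with 1s on the diagonal, up to permutation), solve by back-substitution:
  V =
[[1, 1, 1, 1],
 [1, 1, 0, 0],
 [1, 0, 0, 0],
 [-1, 1, 1, 0]]
  V a = (-5, 0, 2, -7)
Solving gives a = (2, -2, -3, -2).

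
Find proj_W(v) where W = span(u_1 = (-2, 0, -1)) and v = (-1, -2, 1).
proj_W(v) = (-2/5, 0, -1/5)

Set up U = [u_1 | ... | u_1] ∈ R^(3×1). The projector onto W = col(U) is P = U (U^T U)^(-1) U^T.
Compute U^T U =
  [5],
and U^T v = (1).
Solve U^T U · c = U^T v for the coefficients: c = (1/5). The projection is proj_W(v) = U c.
Check: (v - proj_W(v)) · u_1 = 0  (should be 0).
Result: proj_W(v) = (-2/5, 0, -1/5).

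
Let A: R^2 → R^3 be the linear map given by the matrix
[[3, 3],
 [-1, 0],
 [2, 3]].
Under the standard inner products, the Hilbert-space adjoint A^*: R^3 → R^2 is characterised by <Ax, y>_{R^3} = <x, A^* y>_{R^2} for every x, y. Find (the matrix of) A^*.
A^* = A^T =
[[3, -1, 2],
 [3, 0, 3]]

For real matrices with standard dot products, the defining identity <Ax, y> = <x, A^* y> gives (Ax)^T y = x^T (A^*) y, i.e. x^T A^T y = x^T (A^*) y. Since this holds for all x, y, we must have A^* = A^T. Therefore
A^* =
[[3, -1, 2],
 [3, 0, 3]].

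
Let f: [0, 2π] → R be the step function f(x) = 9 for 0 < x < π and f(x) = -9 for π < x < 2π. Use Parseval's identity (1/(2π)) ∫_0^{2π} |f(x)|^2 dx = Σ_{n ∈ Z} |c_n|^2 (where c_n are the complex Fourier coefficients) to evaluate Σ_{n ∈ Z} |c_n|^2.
Σ |c_n|^2 = 81

Parseval equates the L^2 energy of f (normalised by 1/(2π)) with the ℓ^2 sum of its Fourier coefficients: (1/(2π)) ∫_0^{2π} |f|^2 = Σ |c_n|^2.
Compute the left side: (1/(2π)) [∫_0^π 9^2 dx + ∫_π^{2π} (-9)^2 dx] = (1/(2π)) · (81π + 81π) = (81 + 81)/2 = 81.
So Σ_{n ∈ Z} |c_n|^2 = 81.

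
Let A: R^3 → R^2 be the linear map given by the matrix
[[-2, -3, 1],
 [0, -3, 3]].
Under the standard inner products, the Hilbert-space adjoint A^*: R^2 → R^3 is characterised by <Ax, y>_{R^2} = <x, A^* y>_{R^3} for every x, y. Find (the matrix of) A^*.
A^* = A^T =
[[-2, 0],
 [-3, -3],
 [1, 3]]

For real matrices with standard dot products, the defining identity <Ax, y> = <x, A^* y> gives (Ax)^T y = x^T (A^*) y, i.e. x^T A^T y = x^T (A^*) y. Since this holds for all x, y, we must have A^* = A^T. Therefore
A^* =
[[-2, 0],
 [-3, -3],
 [1, 3]].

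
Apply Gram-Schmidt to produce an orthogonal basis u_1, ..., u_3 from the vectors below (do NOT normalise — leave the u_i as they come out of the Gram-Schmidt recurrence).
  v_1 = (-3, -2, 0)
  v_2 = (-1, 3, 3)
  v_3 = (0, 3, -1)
Orthogonal basis:
  u_1 = (-3, -2, 0)
  u_2 = (-22/13, 33/13, 3)
  u_3 = (-114/119, 171/119, -209/119)

Apply the Gram-Schmidt recurrence
  u_1 = v_1
  u_i = v_i − Σ_{j<i} ((v_i · u_j) / (u_j · u_j)) · u_j.

Step by step this gives:
  u_1 = (-3, -2, 0)
  u_2 = (-22/13, 33/13, 3)
  u_3 = (-114/119, 171/119, -209/119)

Orthogonality check:
  u_2 · u_1 = 0 (should be 0)
  u_3 · u_1 = 0 (should be 0)
  u_3 · u_2 = 0 (should be 0)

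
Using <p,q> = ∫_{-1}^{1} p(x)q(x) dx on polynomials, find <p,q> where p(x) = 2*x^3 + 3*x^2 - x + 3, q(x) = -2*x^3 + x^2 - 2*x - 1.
<p,q> = -568/105

Expand the product: p(x)·q(x) = -4*x^6 - 4*x^5 + x^4 - 15*x^3 + 2*x^2 - 5*x - 3.
∫_{-1}^{1} of each monomial x^k gives [2/(k+1) if k even, 0 if k odd]. Integrating term-by-term (or equivalently evaluating the antiderivative F(x) = -4*x^7/7 - 2*x^6/3 + x^5/5 - 15*x^4/4 + 2*x^3/3 - 5*x^2/2 - 3*x at the endpoints):
  F(1) − F(−1) = -1347/140 − (-1769/420) = -568/105.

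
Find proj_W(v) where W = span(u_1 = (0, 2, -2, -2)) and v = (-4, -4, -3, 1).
proj_W(v) = (0, -2/3, 2/3, 2/3)

Set up U = [u_1 | ... | u_1] ∈ R^(4×1). The projector onto W = col(U) is P = U (U^T U)^(-1) U^T.
Compute U^T U =
  [12],
and U^T v = (-4).
Solve U^T U · c = U^T v for the coefficients: c = (-1/3). The projection is proj_W(v) = U c.
Check: (v - proj_W(v)) · u_1 = 0  (should be 0).
Result: proj_W(v) = (0, -2/3, 2/3, 2/3).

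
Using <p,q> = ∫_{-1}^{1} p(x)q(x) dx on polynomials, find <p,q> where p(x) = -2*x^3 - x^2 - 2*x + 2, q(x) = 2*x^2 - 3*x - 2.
<p,q> = 8/5

Expand the product: p(x)·q(x) = -4*x^5 + 4*x^4 + 3*x^3 + 12*x^2 - 2*x - 4.
∫_{-1}^{1} of each monomial x^k gives [2/(k+1) if k even, 0 if k odd]. Integrating term-by-term (or equivalently evaluating the antiderivative F(x) = -2*x^6/3 + 4*x^5/5 + 3*x^4/4 + 4*x^3 - x^2 - 4*x at the endpoints):
  F(1) − F(−1) = -7/60 − (-103/60) = 8/5.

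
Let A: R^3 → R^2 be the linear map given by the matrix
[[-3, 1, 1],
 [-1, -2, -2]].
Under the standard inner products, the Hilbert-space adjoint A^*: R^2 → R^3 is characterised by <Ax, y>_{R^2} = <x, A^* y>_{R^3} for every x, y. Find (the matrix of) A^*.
A^* = A^T =
[[-3, -1],
 [1, -2],
 [1, -2]]

For real matrices with standard dot products, the defining identity <Ax, y> = <x, A^* y> gives (Ax)^T y = x^T (A^*) y, i.e. x^T A^T y = x^T (A^*) y. Since this holds for all x, y, we must have A^* = A^T. Therefore
A^* =
[[-3, -1],
 [1, -2],
 [1, -2]].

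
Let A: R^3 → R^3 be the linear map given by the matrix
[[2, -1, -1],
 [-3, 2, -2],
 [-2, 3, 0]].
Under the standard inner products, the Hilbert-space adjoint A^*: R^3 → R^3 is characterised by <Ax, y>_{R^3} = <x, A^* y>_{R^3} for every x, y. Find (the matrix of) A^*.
A^* = A^T =
[[2, -3, -2],
 [-1, 2, 3],
 [-1, -2, 0]]

For real matrices with standard dot products, the defining identity <Ax, y> = <x, A^* y> gives (Ax)^T y = x^T (A^*) y, i.e. x^T A^T y = x^T (A^*) y. Since this holds for all x, y, we must have A^* = A^T. Therefore
A^* =
[[2, -3, -2],
 [-1, 2, 3],
 [-1, -2, 0]].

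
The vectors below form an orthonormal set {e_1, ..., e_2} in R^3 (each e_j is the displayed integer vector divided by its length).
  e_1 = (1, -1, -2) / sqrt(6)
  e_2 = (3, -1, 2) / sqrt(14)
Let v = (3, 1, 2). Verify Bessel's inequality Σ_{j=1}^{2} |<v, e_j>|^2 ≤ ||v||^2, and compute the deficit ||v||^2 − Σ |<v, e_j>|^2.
Σ |<v, e_j>|^2 = 230/21; ||v||^2 = 14; deficit = 64/21

Write each e_j = u_j / sqrt(<u_j, u_j>) where u_j is the displayed integer vector. Then <v, e_j> = <v, u_j> / sqrt(<u_j, u_j>), so |<v, e_j>|^2 = <v, u_j>^2 / <u_j, u_j>.
Coefficients: <v, e_1> = -2/sqrt(6), <v, e_2> = 12/sqrt(14).
Square and sum: Σ |<v, e_j>|^2 = 230/21.
Compute ||v||^2 = v·v = 14.
Deficit = 14 − 230/21 = 64/21 ≥ 0, confirming Bessel's inequality. (The deficit equals ||v − Σ <v,e_j> e_j||^2, the squared distance from v to span{e_j}.)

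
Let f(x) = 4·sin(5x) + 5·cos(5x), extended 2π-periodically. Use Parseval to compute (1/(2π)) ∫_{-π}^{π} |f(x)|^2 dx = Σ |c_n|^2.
Σ |c_n|^2 = 41/2

Expand |f|^2 and use orthogonality of {sin(nx), cos(mx)} on [-π, π]:
  ∫_{-π}^{π} sin(nx)^2 dx = π, ∫ cos(mx)^2 dx = π, and cross terms integrate to 0.
So ∫_{-π}^{π} f(x)^2 dx = 4^2 · π + 5^2 · π = (16 + 25)π.
Divide by 2π: (16 + 25)/2 = 41/2.
By Parseval, this equals Σ |c_n|^2.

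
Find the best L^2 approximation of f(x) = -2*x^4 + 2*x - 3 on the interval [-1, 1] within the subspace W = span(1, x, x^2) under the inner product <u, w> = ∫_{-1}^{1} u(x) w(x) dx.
g(x) = -12*x^2/7 + 2*x - 99/35

The best approximation g ∈ W is the orthogonal projection of f onto W. Writing g = a_0 + a_1 x + a_2 x^2, the coefficients solve the normal equations G · a = b where
  G_{ij} = <φ_i, φ_j> and b_i = <f, φ_i>, with φ_0 = 1, φ_1 = x, φ_2 = x^2.
G =
  [2, 0, 2/3]
  [0, 2/3, 0]
  [2/3, 0, 2/5],
b = (-34/5, 4/3, -18/7).
Solving gives a_0 = -99/35, a_1 = 2, a_2 = -12/7, so
  g(x) = -12*x^2/7 + 2*x - 99/35.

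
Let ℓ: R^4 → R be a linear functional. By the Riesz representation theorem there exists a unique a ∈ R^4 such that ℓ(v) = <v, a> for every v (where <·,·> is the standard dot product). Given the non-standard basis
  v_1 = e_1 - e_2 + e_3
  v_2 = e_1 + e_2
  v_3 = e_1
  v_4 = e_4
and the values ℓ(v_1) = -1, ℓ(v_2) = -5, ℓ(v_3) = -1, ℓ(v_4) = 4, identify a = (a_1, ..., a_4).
a = (-1, -4, -4, 4)

Write a = (a_1, ..., a_4) in the standard basis. For each basis vector v_i, ℓ(v_i) = <v_i, a> is a linear equation in the a_j's. Collect the n equations into a matrix system V a = ℓ, where row i of V is v_i (expressed in the standard basis). Since V is invertible (lower-triangular with 1s on the diagonal, up to permutation), solve by back-substitution:
  V =
[[1, -1, 1, 0],
 [1, 1, 0, 0],
 [1, 0, 0, 0],
 [0, 0, 0, 1]]
  V a = (-1, -5, -1, 4)
Solving gives a = (-1, -4, -4, 4).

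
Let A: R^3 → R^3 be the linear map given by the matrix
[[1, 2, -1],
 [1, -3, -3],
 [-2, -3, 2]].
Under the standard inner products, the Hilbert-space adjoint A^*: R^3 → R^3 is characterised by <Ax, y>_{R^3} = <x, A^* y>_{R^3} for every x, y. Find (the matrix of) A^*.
A^* = A^T =
[[1, 1, -2],
 [2, -3, -3],
 [-1, -3, 2]]

For real matrices with standard dot products, the defining identity <Ax, y> = <x, A^* y> gives (Ax)^T y = x^T (A^*) y, i.e. x^T A^T y = x^T (A^*) y. Since this holds for all x, y, we must have A^* = A^T. Therefore
A^* =
[[1, 1, -2],
 [2, -3, -3],
 [-1, -3, 2]].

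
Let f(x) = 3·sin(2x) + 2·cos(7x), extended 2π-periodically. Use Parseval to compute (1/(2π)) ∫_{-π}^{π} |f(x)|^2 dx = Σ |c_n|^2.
Σ |c_n|^2 = 13/2

Expand |f|^2 and use orthogonality of {sin(nx), cos(mx)} on [-π, π]:
  ∫_{-π}^{π} sin(nx)^2 dx = π, ∫ cos(mx)^2 dx = π, and cross terms integrate to 0.
So ∫_{-π}^{π} f(x)^2 dx = 3^2 · π + 2^2 · π = (9 + 4)π.
Divide by 2π: (9 + 4)/2 = 13/2.
By Parseval, this equals Σ |c_n|^2.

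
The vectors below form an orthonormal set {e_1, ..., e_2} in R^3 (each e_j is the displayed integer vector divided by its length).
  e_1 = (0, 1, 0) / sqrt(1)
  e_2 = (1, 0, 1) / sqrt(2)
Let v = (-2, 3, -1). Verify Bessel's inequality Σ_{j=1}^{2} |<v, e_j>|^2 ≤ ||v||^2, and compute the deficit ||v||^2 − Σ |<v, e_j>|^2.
Σ |<v, e_j>|^2 = 27/2; ||v||^2 = 14; deficit = 1/2

Write each e_j = u_j / sqrt(<u_j, u_j>) where u_j is the displayed integer vector. Then <v, e_j> = <v, u_j> / sqrt(<u_j, u_j>), so |<v, e_j>|^2 = <v, u_j>^2 / <u_j, u_j>.
Coefficients: <v, e_1> = 3/sqrt(1), <v, e_2> = -3/sqrt(2).
Square and sum: Σ |<v, e_j>|^2 = 27/2.
Compute ||v||^2 = v·v = 14.
Deficit = 14 − 27/2 = 1/2 ≥ 0, confirming Bessel's inequality. (The deficit equals ||v − Σ <v,e_j> e_j||^2, the squared distance from v to span{e_j}.)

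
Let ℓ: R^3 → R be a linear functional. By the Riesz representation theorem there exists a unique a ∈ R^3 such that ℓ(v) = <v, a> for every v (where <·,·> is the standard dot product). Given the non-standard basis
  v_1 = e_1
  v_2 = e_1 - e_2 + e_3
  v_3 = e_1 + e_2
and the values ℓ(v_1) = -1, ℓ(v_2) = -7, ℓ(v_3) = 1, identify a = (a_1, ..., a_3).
a = (-1, 2, -4)

Write a = (a_1, ..., a_3) in the standard basis. For each basis vector v_i, ℓ(v_i) = <v_i, a> is a linear equation in the a_j's. Collect the n equations into a matrix system V a = ℓ, where row i of V is v_i (expressed in the standard basis). Since V is invertible (lower-triangular with 1s on the diagonal, up to permutation), solve by back-substitution:
  V =
[[1, 0, 0],
 [1, -1, 1],
 [1, 1, 0]]
  V a = (-1, -7, 1)
Solving gives a = (-1, 2, -4).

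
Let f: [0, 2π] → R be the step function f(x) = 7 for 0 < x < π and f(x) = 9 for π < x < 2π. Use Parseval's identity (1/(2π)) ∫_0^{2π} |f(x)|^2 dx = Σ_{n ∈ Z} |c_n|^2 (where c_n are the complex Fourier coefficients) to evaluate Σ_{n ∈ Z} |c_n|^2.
Σ |c_n|^2 = 65

Parseval equates the L^2 energy of f (normalised by 1/(2π)) with the ℓ^2 sum of its Fourier coefficients: (1/(2π)) ∫_0^{2π} |f|^2 = Σ |c_n|^2.
Compute the left side: (1/(2π)) [∫_0^π 7^2 dx + ∫_π^{2π} 9^2 dx] = (1/(2π)) · (49π + 81π) = (49 + 81)/2 = 65.
So Σ_{n ∈ Z} |c_n|^2 = 65.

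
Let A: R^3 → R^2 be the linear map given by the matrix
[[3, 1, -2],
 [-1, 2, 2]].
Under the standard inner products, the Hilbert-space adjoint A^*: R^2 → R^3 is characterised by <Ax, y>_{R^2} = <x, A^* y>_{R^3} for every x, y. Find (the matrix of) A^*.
A^* = A^T =
[[3, -1],
 [1, 2],
 [-2, 2]]

For real matrices with standard dot products, the defining identity <Ax, y> = <x, A^* y> gives (Ax)^T y = x^T (A^*) y, i.e. x^T A^T y = x^T (A^*) y. Since this holds for all x, y, we must have A^* = A^T. Therefore
A^* =
[[3, -1],
 [1, 2],
 [-2, 2]].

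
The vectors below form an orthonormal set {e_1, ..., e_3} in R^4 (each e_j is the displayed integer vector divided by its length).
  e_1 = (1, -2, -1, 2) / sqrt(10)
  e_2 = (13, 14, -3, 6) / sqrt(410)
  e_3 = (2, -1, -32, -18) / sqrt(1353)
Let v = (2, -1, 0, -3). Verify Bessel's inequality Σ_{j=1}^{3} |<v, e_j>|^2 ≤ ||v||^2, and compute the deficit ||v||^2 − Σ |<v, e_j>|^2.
Σ |<v, e_j>|^2 = 101/33; ||v||^2 = 14; deficit = 361/33

Write each e_j = u_j / sqrt(<u_j, u_j>) where u_j is the displayed integer vector. Then <v, e_j> = <v, u_j> / sqrt(<u_j, u_j>), so |<v, e_j>|^2 = <v, u_j>^2 / <u_j, u_j>.
Coefficients: <v, e_1> = -2/sqrt(10), <v, e_2> = -6/sqrt(410), <v, e_3> = 59/sqrt(1353).
Square and sum: Σ |<v, e_j>|^2 = 101/33.
Compute ||v||^2 = v·v = 14.
Deficit = 14 − 101/33 = 361/33 ≥ 0, confirming Bessel's inequality. (The deficit equals ||v − Σ <v,e_j> e_j||^2, the squared distance from v to span{e_j}.)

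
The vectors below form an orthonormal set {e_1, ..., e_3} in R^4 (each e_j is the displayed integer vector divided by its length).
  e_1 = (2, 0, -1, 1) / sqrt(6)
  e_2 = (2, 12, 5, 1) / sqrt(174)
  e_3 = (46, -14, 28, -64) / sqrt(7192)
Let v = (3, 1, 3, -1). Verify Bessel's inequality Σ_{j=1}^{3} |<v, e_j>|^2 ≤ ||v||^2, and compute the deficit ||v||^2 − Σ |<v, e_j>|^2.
Σ |<v, e_j>|^2 = 522/31; ||v||^2 = 20; deficit = 98/31

Write each e_j = u_j / sqrt(<u_j, u_j>) where u_j is the displayed integer vector. Then <v, e_j> = <v, u_j> / sqrt(<u_j, u_j>), so |<v, e_j>|^2 = <v, u_j>^2 / <u_j, u_j>.
Coefficients: <v, e_1> = 2/sqrt(6), <v, e_2> = 32/sqrt(174), <v, e_3> = 272/sqrt(7192).
Square and sum: Σ |<v, e_j>|^2 = 522/31.
Compute ||v||^2 = v·v = 20.
Deficit = 20 − 522/31 = 98/31 ≥ 0, confirming Bessel's inequality. (The deficit equals ||v − Σ <v,e_j> e_j||^2, the squared distance from v to span{e_j}.)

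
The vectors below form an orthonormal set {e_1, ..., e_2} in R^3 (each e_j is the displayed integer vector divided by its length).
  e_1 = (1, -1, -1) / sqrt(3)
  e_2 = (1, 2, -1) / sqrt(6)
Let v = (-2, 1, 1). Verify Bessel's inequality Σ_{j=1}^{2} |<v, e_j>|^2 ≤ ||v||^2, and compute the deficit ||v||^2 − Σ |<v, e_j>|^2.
Σ |<v, e_j>|^2 = 11/2; ||v||^2 = 6; deficit = 1/2

Write each e_j = u_j / sqrt(<u_j, u_j>) where u_j is the displayed integer vector. Then <v, e_j> = <v, u_j> / sqrt(<u_j, u_j>), so |<v, e_j>|^2 = <v, u_j>^2 / <u_j, u_j>.
Coefficients: <v, e_1> = -4/sqrt(3), <v, e_2> = -1/sqrt(6).
Square and sum: Σ |<v, e_j>|^2 = 11/2.
Compute ||v||^2 = v·v = 6.
Deficit = 6 − 11/2 = 1/2 ≥ 0, confirming Bessel's inequality. (The deficit equals ||v − Σ <v,e_j> e_j||^2, the squared distance from v to span{e_j}.)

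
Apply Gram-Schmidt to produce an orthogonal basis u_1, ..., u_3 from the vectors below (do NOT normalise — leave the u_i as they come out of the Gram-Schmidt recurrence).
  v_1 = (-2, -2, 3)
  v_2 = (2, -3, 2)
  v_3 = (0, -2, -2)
Orthogonal basis:
  u_1 = (-2, -2, 3)
  u_2 = (50/17, -35/17, 10/17)
  u_3 = (-8/9, -16/9, -16/9)

Apply the Gram-Schmidt recurrence
  u_1 = v_1
  u_i = v_i − Σ_{j<i} ((v_i · u_j) / (u_j · u_j)) · u_j.

Step by step this gives:
  u_1 = (-2, -2, 3)
  u_2 = (50/17, -35/17, 10/17)
  u_3 = (-8/9, -16/9, -16/9)

Orthogonality check:
  u_2 · u_1 = 0 (should be 0)
  u_3 · u_1 = 0 (should be 0)
  u_3 · u_2 = 0 (should be 0)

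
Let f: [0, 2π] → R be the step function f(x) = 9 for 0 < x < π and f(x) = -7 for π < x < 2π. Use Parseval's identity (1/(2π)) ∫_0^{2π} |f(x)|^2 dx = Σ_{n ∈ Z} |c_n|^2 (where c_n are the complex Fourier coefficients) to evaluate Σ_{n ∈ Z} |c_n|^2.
Σ |c_n|^2 = 65

Parseval equates the L^2 energy of f (normalised by 1/(2π)) with the ℓ^2 sum of its Fourier coefficients: (1/(2π)) ∫_0^{2π} |f|^2 = Σ |c_n|^2.
Compute the left side: (1/(2π)) [∫_0^π 9^2 dx + ∫_π^{2π} (-7)^2 dx] = (1/(2π)) · (81π + 49π) = (81 + 49)/2 = 65.
So Σ_{n ∈ Z} |c_n|^2 = 65.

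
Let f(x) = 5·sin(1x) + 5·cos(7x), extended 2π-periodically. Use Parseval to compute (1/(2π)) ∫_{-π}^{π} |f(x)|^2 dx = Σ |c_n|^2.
Σ |c_n|^2 = 25

Expand |f|^2 and use orthogonality of {sin(nx), cos(mx)} on [-π, π]:
  ∫_{-π}^{π} sin(nx)^2 dx = π, ∫ cos(mx)^2 dx = π, and cross terms integrate to 0.
So ∫_{-π}^{π} f(x)^2 dx = 5^2 · π + 5^2 · π = (25 + 25)π.
Divide by 2π: (25 + 25)/2 = 25.
By Parseval, this equals Σ |c_n|^2.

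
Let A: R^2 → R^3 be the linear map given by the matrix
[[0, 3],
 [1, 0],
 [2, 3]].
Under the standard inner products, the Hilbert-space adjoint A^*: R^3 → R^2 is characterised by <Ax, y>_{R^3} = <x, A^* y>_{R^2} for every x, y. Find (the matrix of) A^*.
A^* = A^T =
[[0, 1, 2],
 [3, 0, 3]]

For real matrices with standard dot products, the defining identity <Ax, y> = <x, A^* y> gives (Ax)^T y = x^T (A^*) y, i.e. x^T A^T y = x^T (A^*) y. Since this holds for all x, y, we must have A^* = A^T. Therefore
A^* =
[[0, 1, 2],
 [3, 0, 3]].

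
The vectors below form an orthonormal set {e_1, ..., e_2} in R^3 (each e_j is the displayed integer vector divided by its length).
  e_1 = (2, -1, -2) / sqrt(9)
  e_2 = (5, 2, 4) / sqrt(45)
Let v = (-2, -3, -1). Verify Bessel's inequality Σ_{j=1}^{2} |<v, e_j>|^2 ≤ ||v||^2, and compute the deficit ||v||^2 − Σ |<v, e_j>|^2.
Σ |<v, e_j>|^2 = 9; ||v||^2 = 14; deficit = 5

Write each e_j = u_j / sqrt(<u_j, u_j>) where u_j is the displayed integer vector. Then <v, e_j> = <v, u_j> / sqrt(<u_j, u_j>), so |<v, e_j>|^2 = <v, u_j>^2 / <u_j, u_j>.
Coefficients: <v, e_1> = 1/sqrt(9), <v, e_2> = -20/sqrt(45).
Square and sum: Σ |<v, e_j>|^2 = 9.
Compute ||v||^2 = v·v = 14.
Deficit = 14 − 9 = 5 ≥ 0, confirming Bessel's inequality. (The deficit equals ||v − Σ <v,e_j> e_j||^2, the squared distance from v to span{e_j}.)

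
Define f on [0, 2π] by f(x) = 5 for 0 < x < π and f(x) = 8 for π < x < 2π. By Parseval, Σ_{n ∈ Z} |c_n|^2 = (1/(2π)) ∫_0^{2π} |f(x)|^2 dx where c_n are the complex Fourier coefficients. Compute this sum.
Σ |c_n|^2 = 89/2

Parseval equates the L^2 energy of f (normalised by 1/(2π)) with the ℓ^2 sum of its Fourier coefficients: (1/(2π)) ∫_0^{2π} |f|^2 = Σ |c_n|^2.
Compute the left side: (1/(2π)) [∫_0^π 5^2 dx + ∫_π^{2π} 8^2 dx] = (1/(2π)) · (25π + 64π) = (25 + 64)/2 = 89/2.
So Σ_{n ∈ Z} |c_n|^2 = 89/2.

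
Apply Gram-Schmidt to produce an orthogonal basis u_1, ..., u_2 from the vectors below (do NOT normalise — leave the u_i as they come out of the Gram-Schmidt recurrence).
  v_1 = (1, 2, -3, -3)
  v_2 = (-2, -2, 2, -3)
Orthogonal basis:
  u_1 = (1, 2, -3, -3)
  u_2 = (-43/23, -40/23, 37/23, -78/23)

Apply the Gram-Schmidt recurrence
  u_1 = v_1
  u_i = v_i − Σ_{j<i} ((v_i · u_j) / (u_j · u_j)) · u_j.

Step by step this gives:
  u_1 = (1, 2, -3, -3)
  u_2 = (-43/23, -40/23, 37/23, -78/23)

Orthogonality check:
  u_2 · u_1 = 0 (should be 0)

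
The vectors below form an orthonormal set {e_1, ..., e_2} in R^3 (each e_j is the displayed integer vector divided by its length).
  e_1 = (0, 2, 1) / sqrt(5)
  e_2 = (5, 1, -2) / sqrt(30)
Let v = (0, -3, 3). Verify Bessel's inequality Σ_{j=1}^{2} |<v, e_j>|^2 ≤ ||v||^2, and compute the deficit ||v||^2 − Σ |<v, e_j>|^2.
Σ |<v, e_j>|^2 = 9/2; ||v||^2 = 18; deficit = 27/2

Write each e_j = u_j / sqrt(<u_j, u_j>) where u_j is the displayed integer vector. Then <v, e_j> = <v, u_j> / sqrt(<u_j, u_j>), so |<v, e_j>|^2 = <v, u_j>^2 / <u_j, u_j>.
Coefficients: <v, e_1> = -3/sqrt(5), <v, e_2> = -9/sqrt(30).
Square and sum: Σ |<v, e_j>|^2 = 9/2.
Compute ||v||^2 = v·v = 18.
Deficit = 18 − 9/2 = 27/2 ≥ 0, confirming Bessel's inequality. (The deficit equals ||v − Σ <v,e_j> e_j||^2, the squared distance from v to span{e_j}.)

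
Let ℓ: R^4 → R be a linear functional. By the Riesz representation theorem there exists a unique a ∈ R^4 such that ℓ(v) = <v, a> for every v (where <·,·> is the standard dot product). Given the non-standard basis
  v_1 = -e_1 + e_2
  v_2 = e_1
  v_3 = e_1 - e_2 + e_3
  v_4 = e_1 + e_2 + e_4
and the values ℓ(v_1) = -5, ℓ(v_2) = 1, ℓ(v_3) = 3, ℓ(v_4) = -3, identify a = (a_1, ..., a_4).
a = (1, -4, -2, 0)

Write a = (a_1, ..., a_4) in the standard basis. For each basis vector v_i, ℓ(v_i) = <v_i, a> is a linear equation in the a_j's. Collect the n equations into a matrix system V a = ℓ, where row i of V is v_i (expressed in the standard basis). Since V is invertible (lower-triangular with 1s on the diagonal, up to permutation), solve by back-substitution:
  V =
[[-1, 1, 0, 0],
 [1, 0, 0, 0],
 [1, -1, 1, 0],
 [1, 1, 0, 1]]
  V a = (-5, 1, 3, -3)
Solving gives a = (1, -4, -2, 0).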